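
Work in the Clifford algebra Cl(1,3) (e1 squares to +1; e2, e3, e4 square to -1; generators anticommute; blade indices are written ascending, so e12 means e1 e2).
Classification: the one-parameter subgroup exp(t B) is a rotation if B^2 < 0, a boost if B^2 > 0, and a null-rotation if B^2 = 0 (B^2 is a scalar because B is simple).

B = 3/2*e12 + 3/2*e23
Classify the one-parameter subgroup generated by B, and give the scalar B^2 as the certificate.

B^2 term by term: the squares give (3/2)^2*(e12)^2 + (3/2)^2*(e23)^2 = 9/4*(+1) + 9/4*(-1) = 0 (each basis 2-blade squares to minus the product of its generators' squares); cross terms between blades sharing an index anticommute and cancel. So B^2 = 0.
Answer: null-rotation, certificate B^2 = 0. One invariant decides it: the square 0 survives every conjugation, and its sign is exactly the classification.


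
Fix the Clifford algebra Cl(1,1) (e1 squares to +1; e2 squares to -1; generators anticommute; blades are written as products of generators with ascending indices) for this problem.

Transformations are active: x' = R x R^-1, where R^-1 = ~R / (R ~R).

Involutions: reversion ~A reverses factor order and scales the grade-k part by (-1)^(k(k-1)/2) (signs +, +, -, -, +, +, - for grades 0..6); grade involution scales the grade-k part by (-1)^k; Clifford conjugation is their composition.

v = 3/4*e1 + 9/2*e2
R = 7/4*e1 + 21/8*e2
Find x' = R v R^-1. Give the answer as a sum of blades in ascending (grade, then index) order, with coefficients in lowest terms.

~R = 7/4*e1 + 21/8*e2, and R ~R = -245/64, so R^-1 = ~R / (-245/64).
R v = -21/2 + 189/32*e1 e2
Answer: 177/20*e1 + 99/10*e2


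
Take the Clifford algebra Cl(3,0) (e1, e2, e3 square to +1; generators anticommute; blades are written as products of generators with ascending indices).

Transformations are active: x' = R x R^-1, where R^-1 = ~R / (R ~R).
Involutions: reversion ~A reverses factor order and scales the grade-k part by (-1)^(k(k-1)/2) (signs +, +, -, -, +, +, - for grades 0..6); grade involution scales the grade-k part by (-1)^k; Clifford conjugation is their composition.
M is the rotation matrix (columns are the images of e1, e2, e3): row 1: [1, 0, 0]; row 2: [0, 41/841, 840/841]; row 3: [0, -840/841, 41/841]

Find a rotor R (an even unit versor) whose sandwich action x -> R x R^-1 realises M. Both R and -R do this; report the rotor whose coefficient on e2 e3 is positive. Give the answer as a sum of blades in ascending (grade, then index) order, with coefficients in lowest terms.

Method: write R = a + b12*e1 e2 + b13*e1 e3 + b23*e2 e3 with a^2 + b12^2 + b13^2 + b23^2 = 1 (so R^-1 = ~R). Expanding the columns R e_j ~R gives tr M = 4a^2 - 1 and, from the antisymmetric part, M21 - M12 = -4a*b12, M13 - M31 = 4a*b13, M32 - M23 = -4a*b23.
Here tr M = 923/841, so a^2 = (1 + tr M)/4 = 441/841 and a = ±21/29. Taking a = 21/29: M21 - M12 = 0, M13 - M31 = 0, M32 - M23 = -1680/841, giving b12 = 0, b13 = 0, b23 = 20/29, i.e. R = 21/29 + 20/29*e2 e3.
Its e2 e3 coefficient is already positive.
Answer: 21/29 + 20/29*e2 e3. Key observation: the double cover Spin(3) -> SO(3) sends R and -R to the same matrix (trace 923/841 here), so the stated sign of the e2 e3 coefficient is what selects one sheet.


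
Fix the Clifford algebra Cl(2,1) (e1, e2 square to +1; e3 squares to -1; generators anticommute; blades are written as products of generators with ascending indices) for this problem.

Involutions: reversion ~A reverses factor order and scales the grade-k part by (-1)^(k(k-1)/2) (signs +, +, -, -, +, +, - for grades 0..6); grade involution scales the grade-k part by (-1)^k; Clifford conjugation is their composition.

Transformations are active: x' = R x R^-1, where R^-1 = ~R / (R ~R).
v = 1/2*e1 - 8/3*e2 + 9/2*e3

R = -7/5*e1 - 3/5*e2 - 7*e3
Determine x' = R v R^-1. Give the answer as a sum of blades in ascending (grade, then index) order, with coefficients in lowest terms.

~R = -7/5*e1 - 3/5*e2 - 7*e3, and R ~R = -1167/25, so R^-1 = ~R / (-1167/25).
R v = 162/5 + 121/30*e1 e2 - 14/5*e1 e3 - 641/30*e2 e3
Answer: 1123/778*e1 + 4084/1167*e2 + 4059/778*e3


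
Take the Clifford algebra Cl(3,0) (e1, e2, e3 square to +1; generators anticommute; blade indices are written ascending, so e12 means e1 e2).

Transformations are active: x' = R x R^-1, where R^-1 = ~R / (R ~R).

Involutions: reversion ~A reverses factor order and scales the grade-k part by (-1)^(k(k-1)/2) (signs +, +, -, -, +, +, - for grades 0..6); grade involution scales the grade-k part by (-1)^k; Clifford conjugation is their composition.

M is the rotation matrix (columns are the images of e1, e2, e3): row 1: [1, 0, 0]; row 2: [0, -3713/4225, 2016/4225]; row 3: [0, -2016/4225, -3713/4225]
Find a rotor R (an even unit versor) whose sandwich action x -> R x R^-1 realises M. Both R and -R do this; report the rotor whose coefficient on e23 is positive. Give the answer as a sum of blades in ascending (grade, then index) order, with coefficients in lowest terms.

Method: write R = a + b12*e12 + b13*e13 + b23*e23 with a^2 + b12^2 + b13^2 + b23^2 = 1 (so R^-1 = ~R). Expanding the columns R e_j ~R gives tr M = 4a^2 - 1 and, from the antisymmetric part, M21 - M12 = -4a*b12, M13 - M31 = 4a*b13, M32 - M23 = -4a*b23.
Here tr M = -3201/4225, so a^2 = (1 + tr M)/4 = 256/4225 and a = ±16/65. Taking a = 16/65: M21 - M12 = 0, M13 - M31 = 0, M32 - M23 = -4032/4225, giving b12 = 0, b13 = 0, b23 = 63/65, i.e. R = 16/65 + 63/65*e23.
Its e23 coefficient is already positive.
Answer: 16/65 + 63/65*e23. Sheet selection: the two-to-one cover makes ±R indistinguishable at the matrix level (trace -3201/4225), so uniqueness comes from the required sign on e23.


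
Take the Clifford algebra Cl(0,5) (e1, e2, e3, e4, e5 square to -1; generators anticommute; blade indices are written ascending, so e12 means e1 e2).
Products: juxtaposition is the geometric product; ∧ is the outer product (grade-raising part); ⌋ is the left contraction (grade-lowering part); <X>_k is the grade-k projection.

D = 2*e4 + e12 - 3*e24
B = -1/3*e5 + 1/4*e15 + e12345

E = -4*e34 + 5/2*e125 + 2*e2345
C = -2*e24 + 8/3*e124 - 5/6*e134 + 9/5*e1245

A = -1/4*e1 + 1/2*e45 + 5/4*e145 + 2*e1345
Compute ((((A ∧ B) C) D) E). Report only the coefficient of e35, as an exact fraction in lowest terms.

step 1: 1/12*e15
step 2: -3/20*e24 + 2/9*e245 - 5/72*e345 - 1/6*e1245
step 3: -9/20 + 3/10*e2 + 2/3*e5 - 3/20*e14 - 1/2*e15 + 4/9*e25 - 5/36*e35 + 1/6*e45 - 1/3*e125 + 2/9*e145 - 5/24*e235 - 5/72*e12345
step 4: -5/6 - 5/4*e1 - 5/4*e2 + 5/12*e4 - 5/3*e12 + 269/240*e13 + 3/4*e15 - 1/3*e23 + 5/18*e24 + 59/80*e34 - 2/3*e35 - 5/9*e45 - 7/72*e123 - 5/12*e124 - 101/72*e125 + 2/3*e134 - 8/9*e135 + 2/15*e234 - 11/24*e245 - 49/15*e345 - e1234 + 3/10*e1235 + 2*e1345 - 241/90*e2345 + 4/3*e12345
Answer: -2/3


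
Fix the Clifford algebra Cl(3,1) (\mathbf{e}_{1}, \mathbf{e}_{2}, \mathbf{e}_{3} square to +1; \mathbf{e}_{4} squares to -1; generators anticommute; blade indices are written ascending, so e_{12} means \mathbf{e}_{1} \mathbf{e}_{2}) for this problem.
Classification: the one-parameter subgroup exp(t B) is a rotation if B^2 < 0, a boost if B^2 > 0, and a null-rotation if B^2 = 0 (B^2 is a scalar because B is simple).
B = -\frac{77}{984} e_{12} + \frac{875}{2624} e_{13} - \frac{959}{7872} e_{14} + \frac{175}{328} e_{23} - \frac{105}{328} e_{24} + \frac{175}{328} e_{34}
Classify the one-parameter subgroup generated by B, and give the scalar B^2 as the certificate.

B^2 term by term: the squares give (-\frac{77}{984})^2*(e_{12})^2 + (\frac{875}{2624})^2*(e_{13})^2 + (-\frac{959}{7872})^2*(e_{14})^2 + (\frac{175}{328})^2*(e_{23})^2 + (-\frac{105}{328})^2*(e_{24})^2 + (\frac{175}{328})^2*(e_{34})^2 = \frac{5929}{968256}*(-1) + \frac{765625}{6885376}*(-1) + \frac{919681}{61968384}*(+1) + \frac{30625}{107584}*(-1) + \frac{11025}{107584}*(+1) + \frac{30625}{107584}*(+1) = 0 (each basis 2-blade squares to minus the product of its generators' squares); cross terms between blades sharing an index anticommute and cancel; the commuting (index-disjoint) pairs give grade-4 terms 2*c*c'*(blade product), which cancel blade by blade — e_{1234}: -\frac{13475}{161376} + \frac{91875}{430336} - \frac{167825}{1291008} = 0 — confirming B is simple. So B^2 = 0.
Answer: null-rotation, certificate B^2 = 0. Key observation: B^2 = 0 is a conjugation invariant, so its sign decides the class regardless of the surface form of B.


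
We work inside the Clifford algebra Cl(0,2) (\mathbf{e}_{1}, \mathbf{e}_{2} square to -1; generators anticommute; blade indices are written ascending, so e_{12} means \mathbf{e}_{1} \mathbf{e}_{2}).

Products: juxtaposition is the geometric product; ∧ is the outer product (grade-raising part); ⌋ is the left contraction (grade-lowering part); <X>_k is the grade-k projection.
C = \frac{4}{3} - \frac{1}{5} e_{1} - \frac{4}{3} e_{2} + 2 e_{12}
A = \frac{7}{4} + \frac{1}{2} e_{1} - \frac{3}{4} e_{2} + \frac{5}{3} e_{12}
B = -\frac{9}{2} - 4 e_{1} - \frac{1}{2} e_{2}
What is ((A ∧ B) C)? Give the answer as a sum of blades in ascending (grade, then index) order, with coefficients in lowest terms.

step 1: -\frac{63}{8} - \frac{37}{4} e_{1} + \frac{5}{2} e_{2} - \frac{43}{4} e_{12}
step 2: \frac{749}{60} - \frac{2411}{120} e_{1} + \frac{2069}{60} e_{2} - \frac{69}{4} e_{12}
Answer: \frac{749}{60} - \frac{2411}{120} e_{1} + \frac{2069}{60} e_{2} - \frac{69}{4} e_{12}


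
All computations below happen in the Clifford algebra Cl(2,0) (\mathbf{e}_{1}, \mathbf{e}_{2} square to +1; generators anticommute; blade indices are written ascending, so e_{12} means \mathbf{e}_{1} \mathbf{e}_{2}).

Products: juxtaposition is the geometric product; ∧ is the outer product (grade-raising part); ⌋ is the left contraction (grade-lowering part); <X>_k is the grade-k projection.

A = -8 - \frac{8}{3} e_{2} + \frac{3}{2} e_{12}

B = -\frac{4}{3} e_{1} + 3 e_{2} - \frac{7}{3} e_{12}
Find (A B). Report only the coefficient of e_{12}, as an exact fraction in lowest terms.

step 1: -\frac{9}{2} + \frac{161}{18} e_{1} - 22 e_{2} + \frac{136}{9} e_{12}
Answer: \frac{136}{9}


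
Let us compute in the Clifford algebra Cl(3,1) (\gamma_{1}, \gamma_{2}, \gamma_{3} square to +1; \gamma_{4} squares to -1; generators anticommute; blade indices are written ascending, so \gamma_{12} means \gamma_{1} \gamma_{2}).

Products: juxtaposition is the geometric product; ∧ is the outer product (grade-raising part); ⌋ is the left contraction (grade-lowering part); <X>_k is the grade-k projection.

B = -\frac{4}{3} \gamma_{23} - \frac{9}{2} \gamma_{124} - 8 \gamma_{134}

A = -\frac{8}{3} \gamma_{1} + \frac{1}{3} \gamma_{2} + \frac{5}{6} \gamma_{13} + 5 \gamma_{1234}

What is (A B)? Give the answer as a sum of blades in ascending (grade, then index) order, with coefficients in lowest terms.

step 1: 40 \gamma_{2} - \frac{413}{18} \gamma_{3} + \frac{20}{3} \gamma_{4} + \frac{10}{9} \gamma_{12} + \frac{49}{6} \gamma_{14} + 12 \gamma_{24} + \frac{64}{3} \gamma_{34} + \frac{32}{9} \gamma_{123} - \frac{15}{4} \gamma_{234} + \frac{8}{3} \gamma_{1234}
Answer: 40 \gamma_{2} - \frac{413}{18} \gamma_{3} + \frac{20}{3} \gamma_{4} + \frac{10}{9} \gamma_{12} + \frac{49}{6} \gamma_{14} + 12 \gamma_{24} + \frac{64}{3} \gamma_{34} + \frac{32}{9} \gamma_{123} - \frac{15}{4} \gamma_{234} + \frac{8}{3} \gamma_{1234}


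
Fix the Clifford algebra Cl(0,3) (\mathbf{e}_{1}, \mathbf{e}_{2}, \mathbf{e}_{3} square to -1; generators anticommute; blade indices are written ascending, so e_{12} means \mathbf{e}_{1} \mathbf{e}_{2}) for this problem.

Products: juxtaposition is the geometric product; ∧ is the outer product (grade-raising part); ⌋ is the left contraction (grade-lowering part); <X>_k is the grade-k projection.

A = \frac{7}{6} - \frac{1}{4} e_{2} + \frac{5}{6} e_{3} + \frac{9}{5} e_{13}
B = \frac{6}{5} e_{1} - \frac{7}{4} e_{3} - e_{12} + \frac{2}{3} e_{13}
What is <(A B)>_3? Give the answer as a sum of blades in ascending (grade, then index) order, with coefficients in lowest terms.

step 1: \frac{31}{120} + \frac{241}{45} e_{1} + \frac{71}{600} e_{3} - \frac{13}{15} e_{12} - \frac{2}{9} e_{13} + \frac{179}{80} e_{23} - \frac{2}{3} e_{123}
step 2: -\frac{2}{3} e_{123}
Answer: -\frac{2}{3} e_{123}


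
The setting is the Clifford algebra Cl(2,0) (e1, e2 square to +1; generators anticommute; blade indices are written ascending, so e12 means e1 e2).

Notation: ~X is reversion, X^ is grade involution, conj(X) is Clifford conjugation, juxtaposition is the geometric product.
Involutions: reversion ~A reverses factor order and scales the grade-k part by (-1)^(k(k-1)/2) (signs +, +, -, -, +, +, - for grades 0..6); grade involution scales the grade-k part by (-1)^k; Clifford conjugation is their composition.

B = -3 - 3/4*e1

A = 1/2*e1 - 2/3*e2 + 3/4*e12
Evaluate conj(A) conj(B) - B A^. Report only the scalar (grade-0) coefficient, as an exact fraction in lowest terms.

first term: -3/8 + 3/2*e1 - 23/16*e2 + 7/4*e12
second term: 3/8 + 3/2*e1 - 41/16*e2 - 11/4*e12
Answer: -3/4


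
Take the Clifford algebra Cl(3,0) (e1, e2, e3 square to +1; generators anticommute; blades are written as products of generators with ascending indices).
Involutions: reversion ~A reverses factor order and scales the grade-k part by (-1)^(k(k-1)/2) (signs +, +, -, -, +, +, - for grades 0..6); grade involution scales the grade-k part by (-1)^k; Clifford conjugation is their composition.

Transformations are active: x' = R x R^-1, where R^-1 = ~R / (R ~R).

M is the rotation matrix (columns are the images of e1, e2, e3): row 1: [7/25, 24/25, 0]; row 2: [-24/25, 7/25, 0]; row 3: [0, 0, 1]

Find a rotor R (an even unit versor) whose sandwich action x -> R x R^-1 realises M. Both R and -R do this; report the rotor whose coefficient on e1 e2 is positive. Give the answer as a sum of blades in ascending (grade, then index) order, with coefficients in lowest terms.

Method: write R = a + b12*e1 e2 + b13*e1 e3 + b23*e2 e3 with a^2 + b12^2 + b13^2 + b23^2 = 1 (so R^-1 = ~R). Expanding the columns R e_j ~R gives tr M = 4a^2 - 1 and, from the antisymmetric part, M21 - M12 = -4a*b12, M13 - M31 = 4a*b13, M32 - M23 = -4a*b23.
Here tr M = 39/25, so a^2 = (1 + tr M)/4 = 16/25 and a = ±4/5. Taking a = 4/5: M21 - M12 = -48/25, M13 - M31 = 0, M32 - M23 = 0, giving b12 = 3/5, b13 = 0, b23 = 0, i.e. R = 4/5 + 3/5*e1 e2.
Its e1 e2 coefficient is already positive.
Answer: 4/5 + 3/5*e1 e2. Note: both R and -R realise this M (trace 39/25); the covering map identifies them, and the e1 e2-coefficient sign is the tie-breaker.


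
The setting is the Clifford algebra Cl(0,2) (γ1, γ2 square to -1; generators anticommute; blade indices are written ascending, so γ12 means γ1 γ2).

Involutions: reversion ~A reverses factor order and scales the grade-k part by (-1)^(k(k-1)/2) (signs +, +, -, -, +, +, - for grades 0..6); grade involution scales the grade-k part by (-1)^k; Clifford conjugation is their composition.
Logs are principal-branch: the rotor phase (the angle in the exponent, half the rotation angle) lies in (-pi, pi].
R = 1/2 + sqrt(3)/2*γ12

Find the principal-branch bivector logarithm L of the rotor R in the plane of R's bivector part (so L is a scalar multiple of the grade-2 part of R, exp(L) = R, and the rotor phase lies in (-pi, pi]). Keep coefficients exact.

The scalar part of R is 1/2, which pins the rotor phase on the principal branch; dividing the bivector part by the sine of that phase recovers the unit plane, and L is the phase times that plane.
Concretely: cos(phase) = 1/2 gives phase = ±pi/3, and since phase/sin(phase) is even the sign is immaterial: L = (phase/sin(phase)) * <R>_2 = (2*sqrt(3)*pi/9) * <R>_2.
Answer: pi/3*γ12


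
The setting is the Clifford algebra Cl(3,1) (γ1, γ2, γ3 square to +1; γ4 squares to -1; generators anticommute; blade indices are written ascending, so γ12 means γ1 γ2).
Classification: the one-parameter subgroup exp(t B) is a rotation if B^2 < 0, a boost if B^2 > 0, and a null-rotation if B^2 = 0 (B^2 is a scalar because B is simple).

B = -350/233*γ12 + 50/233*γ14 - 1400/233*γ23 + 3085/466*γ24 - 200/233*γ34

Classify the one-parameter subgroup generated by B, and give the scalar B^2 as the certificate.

B^2 term by term: the squares give (-350/233)^2*(γ12)^2 + (50/233)^2*(γ14)^2 + (-1400/233)^2*(γ23)^2 + (3085/466)^2*(γ24)^2 + (-200/233)^2*(γ34)^2 = 122500/54289*(-1) + 2500/54289*(+1) + 1960000/54289*(-1) + 9517225/217156*(+1) + 40000/54289*(+1) = 25/4 (each basis 2-blade squares to minus the product of its generators' squares); cross terms between blades sharing an index anticommute and cancel; the commuting (index-disjoint) pairs give grade-4 terms 2*c*c'*(blade product), which cancel blade by blade — γ1234: 140000/54289 - 140000/54289 = 0 — confirming B is simple. So B^2 = 25/4.
Answer: boost, certificate B^2 = 25/4. B^2 = 25/4 is basis-independent, so its sign is the whole story.


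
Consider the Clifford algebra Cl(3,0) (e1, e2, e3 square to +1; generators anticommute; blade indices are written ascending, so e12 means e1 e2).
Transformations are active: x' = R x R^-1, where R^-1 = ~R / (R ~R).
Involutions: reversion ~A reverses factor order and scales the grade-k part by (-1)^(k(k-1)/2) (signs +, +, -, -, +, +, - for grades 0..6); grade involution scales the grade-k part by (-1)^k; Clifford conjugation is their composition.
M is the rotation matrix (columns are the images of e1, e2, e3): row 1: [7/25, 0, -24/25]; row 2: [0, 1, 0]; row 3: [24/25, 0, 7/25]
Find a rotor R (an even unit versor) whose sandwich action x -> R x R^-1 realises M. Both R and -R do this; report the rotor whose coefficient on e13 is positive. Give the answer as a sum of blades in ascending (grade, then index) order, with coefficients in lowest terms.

Method: write R = a + b12*e12 + b13*e13 + b23*e23 with a^2 + b12^2 + b13^2 + b23^2 = 1 (so R^-1 = ~R). Expanding the columns R e_j ~R gives tr M = 4a^2 - 1 and, from the antisymmetric part, M21 - M12 = -4a*b12, M13 - M31 = 4a*b13, M32 - M23 = -4a*b23.
Here tr M = 39/25, so a^2 = (1 + tr M)/4 = 16/25 and a = ±4/5. Taking a = 4/5: M21 - M12 = 0, M13 - M31 = -48/25, M32 - M23 = 0, giving b12 = 0, b13 = -3/5, b23 = 0, i.e. R = 4/5 - 3/5*e13.
Its e13 coefficient is negative, so report the other preimage -R.
Answer: -4/5 + 3/5*e13. Recall the cover is two-to-one: with M of trace 39/25, both preimages act alike, and the stated e13 sign chooses the sheet.


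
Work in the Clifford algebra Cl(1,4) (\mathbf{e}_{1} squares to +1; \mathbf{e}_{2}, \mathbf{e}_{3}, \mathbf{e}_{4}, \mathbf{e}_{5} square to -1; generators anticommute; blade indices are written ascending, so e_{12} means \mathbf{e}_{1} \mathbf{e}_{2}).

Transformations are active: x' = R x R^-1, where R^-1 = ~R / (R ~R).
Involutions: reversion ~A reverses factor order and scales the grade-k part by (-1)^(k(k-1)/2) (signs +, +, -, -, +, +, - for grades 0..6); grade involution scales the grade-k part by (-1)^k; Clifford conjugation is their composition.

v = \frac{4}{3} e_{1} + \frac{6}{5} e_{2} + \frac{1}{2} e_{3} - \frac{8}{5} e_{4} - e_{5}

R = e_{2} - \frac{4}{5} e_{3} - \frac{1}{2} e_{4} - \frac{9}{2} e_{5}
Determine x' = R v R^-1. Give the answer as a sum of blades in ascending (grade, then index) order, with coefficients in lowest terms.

~R = e_{2} - \frac{4}{5} e_{3} - \frac{1}{2} e_{4} - \frac{9}{2} e_{5}, and R ~R = -\frac{1107}{50}, so R^-1 = ~R / (-\frac{1107}{50}).
R v = -\frac{61}{10} - \frac{4}{3} e_{12} + \frac{16}{15} e_{13} + \frac{2}{3} e_{14} + 6 e_{15} + \frac{73}{50} e_{23} - e_{24} + \frac{22}{5} e_{25} + \frac{153}{100} e_{34} + \frac{61}{20} e_{35} - \frac{67}{10} e_{45}
Answer: -\frac{4}{3} e_{1} - \frac{3592}{5535} e_{2} - \frac{2083}{2214} e_{3} + \frac{7331}{5535} e_{4} - \frac{182}{123} e_{5}


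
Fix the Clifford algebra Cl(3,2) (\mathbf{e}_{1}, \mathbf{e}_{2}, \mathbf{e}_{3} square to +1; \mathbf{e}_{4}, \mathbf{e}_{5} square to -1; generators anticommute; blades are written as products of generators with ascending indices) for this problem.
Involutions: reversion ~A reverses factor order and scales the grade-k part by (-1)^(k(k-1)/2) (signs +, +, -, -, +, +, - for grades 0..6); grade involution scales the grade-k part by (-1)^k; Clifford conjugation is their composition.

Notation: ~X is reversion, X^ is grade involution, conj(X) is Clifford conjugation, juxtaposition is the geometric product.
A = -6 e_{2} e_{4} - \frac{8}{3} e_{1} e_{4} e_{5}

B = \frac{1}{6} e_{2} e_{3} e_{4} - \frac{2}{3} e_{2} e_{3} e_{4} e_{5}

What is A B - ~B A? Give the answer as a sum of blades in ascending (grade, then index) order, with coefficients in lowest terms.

first term: e_{3} - 4 e_{3} e_{5} - \frac{16}{9} e_{1} e_{2} e_{3} - \frac{4}{9} e_{1} e_{2} e_{3} e_{5}
second term: -e_{3} - 4 e_{3} e_{5} - \frac{16}{9} e_{1} e_{2} e_{3} + \frac{4}{9} e_{1} e_{2} e_{3} e_{5}
Answer: 2 e_{3} - \frac{8}{9} e_{1} e_{2} e_{3} e_{5}


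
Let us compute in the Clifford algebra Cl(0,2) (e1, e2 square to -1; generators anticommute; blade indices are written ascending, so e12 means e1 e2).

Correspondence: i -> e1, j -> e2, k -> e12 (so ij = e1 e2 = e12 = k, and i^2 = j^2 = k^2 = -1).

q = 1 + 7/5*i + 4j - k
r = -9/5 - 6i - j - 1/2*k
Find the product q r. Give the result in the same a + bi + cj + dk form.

In blades: q = 1 + 7/5*e1 + 4*e2 - e12, r = -9/5 - 6*e1 - e2 - 1/2*e12.
Distribute q over r term by term (generator squares from the signature, products reordered to ascending indices): (1)*r = -9/5 - 6*e1 - e2 - 1/2*e12; (7/5*e1)*r = 42/5 - 63/25*e1 + 7/10*e2 - 7/5*e12; (4*e2)*r = 4 - 2*e1 - 36/5*e2 + 24*e12; (-e12)*r = -1/2 - e1 + 6*e2 + 9/5*e12.
Sum: 101/10 - 288/25*e1 - 3/2*e2 + 239/10*e12; translating back through the correspondence:
Answer: 101/10 - 288/25*i - 3/2*j + 239/10*k


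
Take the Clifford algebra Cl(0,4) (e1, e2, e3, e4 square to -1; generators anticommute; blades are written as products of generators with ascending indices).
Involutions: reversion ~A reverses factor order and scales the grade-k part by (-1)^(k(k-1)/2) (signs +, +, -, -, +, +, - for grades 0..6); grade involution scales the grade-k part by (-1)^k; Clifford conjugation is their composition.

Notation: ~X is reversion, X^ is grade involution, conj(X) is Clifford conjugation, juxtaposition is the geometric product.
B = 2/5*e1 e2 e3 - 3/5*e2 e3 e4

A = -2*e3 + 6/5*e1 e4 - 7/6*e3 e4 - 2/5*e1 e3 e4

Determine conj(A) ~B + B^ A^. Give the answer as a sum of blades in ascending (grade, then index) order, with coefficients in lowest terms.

first term: -7/10*e2 + 26/25*e1 e2 + 26/25*e2 e4 + 18/25*e1 e2 e3 - 7/15*e1 e2 e4 + 12/25*e2 e3 e4
second term: 7/10*e2 + 26/25*e1 e2 + 26/25*e2 e4 + 18/25*e1 e2 e3 - 7/15*e1 e2 e4 + 12/25*e2 e3 e4
Answer: 52/25*e1 e2 + 52/25*e2 e4 + 36/25*e1 e2 e3 - 14/15*e1 e2 e4 + 24/25*e2 e3 e4


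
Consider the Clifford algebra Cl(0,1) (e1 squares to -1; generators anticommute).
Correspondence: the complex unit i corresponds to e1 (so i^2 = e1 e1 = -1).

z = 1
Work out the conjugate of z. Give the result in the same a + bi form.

In blades: z = 1.
Conjugation here is Clifford conjugation: the scalar is fixed and the grade-1 and grade-2 blades all flip sign, giving 1; translating back:
Answer: 1


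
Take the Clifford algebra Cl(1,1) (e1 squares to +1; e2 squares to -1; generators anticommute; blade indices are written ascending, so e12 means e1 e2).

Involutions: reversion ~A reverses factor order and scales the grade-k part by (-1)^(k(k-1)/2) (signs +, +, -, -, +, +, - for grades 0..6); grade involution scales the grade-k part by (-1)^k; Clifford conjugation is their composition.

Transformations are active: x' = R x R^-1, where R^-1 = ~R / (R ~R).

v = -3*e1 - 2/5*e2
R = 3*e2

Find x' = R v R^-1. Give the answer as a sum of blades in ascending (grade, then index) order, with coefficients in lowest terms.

~R = 3*e2, and R ~R = -9, so R^-1 = ~R / (-9).
R v = 6/5 + 9*e12
Answer: 3*e1 - 2/5*e2


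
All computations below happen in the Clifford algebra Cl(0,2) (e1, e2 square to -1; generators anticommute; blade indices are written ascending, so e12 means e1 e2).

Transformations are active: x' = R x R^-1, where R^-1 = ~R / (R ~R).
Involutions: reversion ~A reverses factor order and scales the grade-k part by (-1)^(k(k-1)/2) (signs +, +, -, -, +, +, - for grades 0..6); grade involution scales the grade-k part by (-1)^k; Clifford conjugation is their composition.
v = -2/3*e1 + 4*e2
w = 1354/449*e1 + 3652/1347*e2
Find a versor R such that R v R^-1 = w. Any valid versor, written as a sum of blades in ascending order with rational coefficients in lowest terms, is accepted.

Take R = v + w = 3164/1347*e1 + 9040/1347*e2. Because q(v) = q(w) = -148/9, conjugation by R sends v exactly to w.
Answer: 3164/1347*e1 + 9040/1347*e2


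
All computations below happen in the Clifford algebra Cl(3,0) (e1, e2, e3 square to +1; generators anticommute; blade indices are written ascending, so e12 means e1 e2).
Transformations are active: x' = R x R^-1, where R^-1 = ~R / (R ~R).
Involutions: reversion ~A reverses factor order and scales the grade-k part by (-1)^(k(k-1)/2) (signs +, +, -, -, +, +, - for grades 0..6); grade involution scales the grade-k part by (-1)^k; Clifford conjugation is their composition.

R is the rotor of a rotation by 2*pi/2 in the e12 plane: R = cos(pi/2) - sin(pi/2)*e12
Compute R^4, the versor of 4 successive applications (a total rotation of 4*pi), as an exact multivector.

Because a rotor carries half the rotation angle, composing 4 copies of this e12-plane rotor multiplies the phase: 4*(pi/2) = 2*pi, hence R^4 = cos(2*pi) - sin(2*pi)*e12.
cos(2*pi) = 1 and sin(2*pi) = 0, so R^4 = 1. The total rotation 4*pi is 2 full turns, so every vector returns to itself, yet the rotor is +1, back on the identity sheet (an even number of 2*pi turns).
Answer: 1


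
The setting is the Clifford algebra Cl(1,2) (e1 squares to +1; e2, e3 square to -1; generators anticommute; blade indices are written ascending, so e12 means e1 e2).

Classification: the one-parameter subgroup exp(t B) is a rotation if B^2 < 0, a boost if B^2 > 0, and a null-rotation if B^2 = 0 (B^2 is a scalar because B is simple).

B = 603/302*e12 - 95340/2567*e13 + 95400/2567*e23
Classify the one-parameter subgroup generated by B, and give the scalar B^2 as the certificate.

B^2 term by term: the squares give (603/302)^2*(e12)^2 + (-95340/2567)^2*(e13)^2 + (95400/2567)^2*(e23)^2 = 363609/91204*(+1) + 9089715600/6589489*(+1) + 9101160000/6589489*(-1) = 9/4 (each basis 2-blade squares to minus the product of its generators' squares); cross terms between blades sharing an index anticommute and cancel. So B^2 = 9/4.
Answer: boost, certificate B^2 = 9/4. One invariant decides it: the square 9/4 survives every conjugation, and its sign is exactly the classification.


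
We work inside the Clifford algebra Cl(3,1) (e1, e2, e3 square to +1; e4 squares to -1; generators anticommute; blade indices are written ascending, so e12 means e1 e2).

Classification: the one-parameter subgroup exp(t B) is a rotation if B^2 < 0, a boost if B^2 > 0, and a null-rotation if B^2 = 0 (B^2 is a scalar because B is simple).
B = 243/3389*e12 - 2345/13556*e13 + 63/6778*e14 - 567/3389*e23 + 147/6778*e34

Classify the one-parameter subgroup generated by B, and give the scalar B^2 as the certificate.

B^2 term by term: the squares give (243/3389)^2*(e12)^2 + (-2345/13556)^2*(e13)^2 + (63/6778)^2*(e14)^2 + (-567/3389)^2*(e23)^2 + (147/6778)^2*(e34)^2 = 59049/11485321*(-1) + 5499025/183765136*(-1) + 3969/45941284*(+1) + 321489/11485321*(-1) + 21609/45941284*(+1) = -1/16 (each basis 2-blade squares to minus the product of its generators' squares); cross terms between blades sharing an index anticommute and cancel; the commuting (index-disjoint) pairs give grade-4 terms 2*c*c'*(blade product), which cancel blade by blade — e1234: 35721/11485321 - 35721/11485321 = 0 — confirming B is simple. So B^2 = -1/16.
Answer: rotation, certificate B^2 = -1/16. The scalar -1/16 is the complete invariant here: its sign names the subgroup type.


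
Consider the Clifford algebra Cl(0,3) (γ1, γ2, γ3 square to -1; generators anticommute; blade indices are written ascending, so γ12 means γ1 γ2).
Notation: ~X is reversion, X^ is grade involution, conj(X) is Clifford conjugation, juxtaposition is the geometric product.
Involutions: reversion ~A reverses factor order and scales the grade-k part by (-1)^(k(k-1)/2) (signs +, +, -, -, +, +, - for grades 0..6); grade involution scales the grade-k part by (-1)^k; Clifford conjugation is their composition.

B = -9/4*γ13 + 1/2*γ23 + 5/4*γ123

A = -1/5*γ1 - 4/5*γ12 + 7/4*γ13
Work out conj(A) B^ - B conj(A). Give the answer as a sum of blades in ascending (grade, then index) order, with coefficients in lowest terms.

first term: -63/16 + 35/16*γ2 + 29/20*γ3 - 7/8*γ12 - 2/5*γ13 - 31/20*γ23 + 1/10*γ123
second term: -63/16 - 35/16*γ2 - 29/20*γ3 + 7/8*γ12 + 2/5*γ13 + 31/20*γ23 + 1/10*γ123
Answer: 35/8*γ2 + 29/10*γ3 - 7/4*γ12 - 4/5*γ13 - 31/10*γ23


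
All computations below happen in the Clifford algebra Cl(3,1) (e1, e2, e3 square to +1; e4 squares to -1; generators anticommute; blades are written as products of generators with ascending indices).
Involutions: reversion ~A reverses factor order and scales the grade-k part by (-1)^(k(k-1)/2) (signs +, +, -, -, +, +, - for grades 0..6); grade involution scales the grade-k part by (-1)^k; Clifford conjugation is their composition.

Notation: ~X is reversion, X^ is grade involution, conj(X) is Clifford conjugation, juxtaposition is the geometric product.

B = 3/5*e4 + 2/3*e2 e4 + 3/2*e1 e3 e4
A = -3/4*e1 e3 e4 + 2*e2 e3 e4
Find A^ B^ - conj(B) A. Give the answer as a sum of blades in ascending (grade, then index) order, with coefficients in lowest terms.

first term: -9/8 + 4/3*e3 - 3*e1 e2 + 9/20*e1 e3 - 6/5*e2 e3 - 1/2*e1 e2 e3
second term: -9/8 + 4/3*e3 + 3*e1 e2 - 9/20*e1 e3 + 6/5*e2 e3 + 1/2*e1 e2 e3
Answer: -6*e1 e2 + 9/10*e1 e3 - 12/5*e2 e3 - e1 e2 e3


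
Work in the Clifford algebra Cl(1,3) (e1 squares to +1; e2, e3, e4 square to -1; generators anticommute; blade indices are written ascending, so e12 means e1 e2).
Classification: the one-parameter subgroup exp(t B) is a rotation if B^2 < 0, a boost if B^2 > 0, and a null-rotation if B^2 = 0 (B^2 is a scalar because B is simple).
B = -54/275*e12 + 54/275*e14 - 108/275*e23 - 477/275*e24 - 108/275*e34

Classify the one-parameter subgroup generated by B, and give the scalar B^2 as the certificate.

B^2 term by term: the squares give (-54/275)^2*(e12)^2 + (54/275)^2*(e14)^2 + (-108/275)^2*(e23)^2 + (-477/275)^2*(e24)^2 + (-108/275)^2*(e34)^2 = 2916/75625*(+1) + 2916/75625*(+1) + 11664/75625*(-1) + 227529/75625*(-1) + 11664/75625*(-1) = -81/25 (each basis 2-blade squares to minus the product of its generators' squares); cross terms between blades sharing an index anticommute and cancel; the commuting (index-disjoint) pairs give grade-4 terms 2*c*c'*(blade product), which cancel blade by blade — e1234: 11664/75625 - 11664/75625 = 0 — confirming B is simple. So B^2 = -81/25.
Answer: rotation, certificate B^2 = -81/25. Certificate logic: -81/25 is a conjugation-invariant scalar, so its sign fixes rotation versus boost versus null-rotation outright.


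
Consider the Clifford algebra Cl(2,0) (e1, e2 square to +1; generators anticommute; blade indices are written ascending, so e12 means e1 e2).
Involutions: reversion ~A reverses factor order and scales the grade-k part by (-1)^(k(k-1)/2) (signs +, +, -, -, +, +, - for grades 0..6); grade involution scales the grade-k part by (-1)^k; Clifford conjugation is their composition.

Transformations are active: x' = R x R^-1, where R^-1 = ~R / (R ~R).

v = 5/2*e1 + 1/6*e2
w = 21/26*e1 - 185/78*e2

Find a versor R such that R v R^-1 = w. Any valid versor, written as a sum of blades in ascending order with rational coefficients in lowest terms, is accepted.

Reasoning: v^2 = w^2 = 113/18 since conjugation preserves the quadratic form; R = v + w = 43/13*e1 - 86/39*e2 is then valid when invertible, keeping its own part and reversing (v - w)/2.
Answer: 43/13*e1 - 86/39*e2


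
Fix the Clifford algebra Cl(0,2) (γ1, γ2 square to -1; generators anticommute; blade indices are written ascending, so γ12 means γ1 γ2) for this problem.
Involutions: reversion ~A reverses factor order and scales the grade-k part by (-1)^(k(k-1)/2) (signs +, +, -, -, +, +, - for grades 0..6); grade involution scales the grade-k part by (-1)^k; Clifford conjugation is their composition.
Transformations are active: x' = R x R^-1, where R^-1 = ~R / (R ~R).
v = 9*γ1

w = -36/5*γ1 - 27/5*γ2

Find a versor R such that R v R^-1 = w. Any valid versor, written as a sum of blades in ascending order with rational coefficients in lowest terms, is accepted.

Equal squares first: v^2 = w^2 = -81. Then v + w = 9/5*γ1 - 27/5*γ2 is a versor taking v to w, provided it is invertible.
Answer: 9/5*γ1 - 27/5*γ2


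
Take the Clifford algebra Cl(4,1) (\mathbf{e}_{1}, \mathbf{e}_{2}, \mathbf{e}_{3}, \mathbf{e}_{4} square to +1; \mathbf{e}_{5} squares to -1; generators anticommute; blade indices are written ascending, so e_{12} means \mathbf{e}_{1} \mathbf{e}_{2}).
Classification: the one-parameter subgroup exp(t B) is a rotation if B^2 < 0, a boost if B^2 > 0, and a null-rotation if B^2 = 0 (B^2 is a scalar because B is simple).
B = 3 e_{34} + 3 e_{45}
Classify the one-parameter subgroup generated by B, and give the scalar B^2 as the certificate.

B^2 term by term: the squares give (3)^2*(e_{34})^2 + (3)^2*(e_{45})^2 = 9*(-1) + 9*(+1) = 0 (each basis 2-blade squares to minus the product of its generators' squares); cross terms between blades sharing an index anticommute and cancel. So B^2 = 0.
Answer: null-rotation, certificate B^2 = 0. The invariant at work: B^2 = 0 is unchanged by conjugation, hence its sign classifies the subgroup whatever basis B is written in.


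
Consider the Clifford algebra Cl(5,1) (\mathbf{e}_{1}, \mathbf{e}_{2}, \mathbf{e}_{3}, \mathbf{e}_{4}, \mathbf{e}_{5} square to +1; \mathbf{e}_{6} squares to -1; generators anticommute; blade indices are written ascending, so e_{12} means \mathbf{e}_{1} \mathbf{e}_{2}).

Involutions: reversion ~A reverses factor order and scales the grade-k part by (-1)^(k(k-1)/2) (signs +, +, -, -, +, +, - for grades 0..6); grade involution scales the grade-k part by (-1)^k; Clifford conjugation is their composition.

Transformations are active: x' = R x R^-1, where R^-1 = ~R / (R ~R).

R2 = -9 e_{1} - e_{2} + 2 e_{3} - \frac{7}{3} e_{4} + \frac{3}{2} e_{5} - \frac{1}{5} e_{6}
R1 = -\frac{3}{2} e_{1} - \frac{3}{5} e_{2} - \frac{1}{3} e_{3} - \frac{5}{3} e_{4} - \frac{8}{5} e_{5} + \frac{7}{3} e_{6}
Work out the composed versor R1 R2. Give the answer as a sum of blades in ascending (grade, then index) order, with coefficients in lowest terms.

Distribute over the terms of R1 (each basis-blade product reordered to ascending indices, repeated generators contracted through their squares):
(-\frac{3}{2} e_{1}) R2 = \frac{27}{2} + \frac{3}{2} e_{12} - 3 e_{13} + \frac{7}{2} e_{14} - \frac{9}{4} e_{15} + \frac{3}{10} e_{16}
(-\frac{3}{5} e_{2}) R2 = \frac{3}{5} - \frac{27}{5} e_{12} - \frac{6}{5} e_{23} + \frac{7}{5} e_{24} - \frac{9}{10} e_{25} + \frac{3}{25} e_{26}
(-\frac{1}{3} e_{3}) R2 = -\frac{2}{3} - 3 e_{13} - \frac{1}{3} e_{23} + \frac{7}{9} e_{34} - \frac{1}{2} e_{35} + \frac{1}{15} e_{36}
(-\frac{5}{3} e_{4}) R2 = \frac{35}{9} - 15 e_{14} - \frac{5}{3} e_{24} + \frac{10}{3} e_{34} - \frac{5}{2} e_{45} + \frac{1}{3} e_{46}
(-\frac{8}{5} e_{5}) R2 = -\frac{12}{5} - \frac{72}{5} e_{15} - \frac{8}{5} e_{25} + \frac{16}{5} e_{35} - \frac{56}{15} e_{45} + \frac{8}{25} e_{56}
(\frac{7}{3} e_{6}) R2 = \frac{7}{15} + 21 e_{16} + \frac{7}{3} e_{26} - \frac{14}{3} e_{36} + \frac{49}{9} e_{46} - \frac{7}{2} e_{56}
Summing the partial products and collecting blades:
Answer: \frac{277}{18} - \frac{39}{10} e_{12} - 6 e_{13} - \frac{23}{2} e_{14} - \frac{333}{20} e_{15} + \frac{213}{10} e_{16} - \frac{23}{15} e_{23} - \frac{4}{15} e_{24} - \frac{5}{2} e_{25} + \frac{184}{75} e_{26} + \frac{37}{9} e_{34} + \frac{27}{10} e_{35} - \frac{23}{5} e_{36} - \frac{187}{30} e_{45} + \frac{52}{9} e_{46} - \frac{159}{50} e_{56}


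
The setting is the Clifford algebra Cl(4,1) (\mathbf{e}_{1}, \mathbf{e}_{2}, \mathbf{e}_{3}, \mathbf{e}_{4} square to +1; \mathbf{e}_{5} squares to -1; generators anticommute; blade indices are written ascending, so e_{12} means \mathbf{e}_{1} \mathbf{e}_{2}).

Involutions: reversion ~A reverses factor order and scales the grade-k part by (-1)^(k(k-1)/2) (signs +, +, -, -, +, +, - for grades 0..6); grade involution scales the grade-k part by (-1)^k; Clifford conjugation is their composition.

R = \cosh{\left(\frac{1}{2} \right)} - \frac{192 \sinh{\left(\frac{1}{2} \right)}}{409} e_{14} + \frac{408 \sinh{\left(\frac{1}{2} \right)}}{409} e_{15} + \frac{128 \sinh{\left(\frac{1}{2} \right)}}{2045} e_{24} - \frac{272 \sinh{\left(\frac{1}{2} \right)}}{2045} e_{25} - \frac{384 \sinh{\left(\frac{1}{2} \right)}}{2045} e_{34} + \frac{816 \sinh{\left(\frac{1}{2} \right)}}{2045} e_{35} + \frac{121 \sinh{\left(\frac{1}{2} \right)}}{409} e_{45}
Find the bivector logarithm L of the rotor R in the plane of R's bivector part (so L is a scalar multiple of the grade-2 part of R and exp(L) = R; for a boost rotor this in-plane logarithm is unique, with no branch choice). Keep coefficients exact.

The scalar part of R is \cosh{\left(\frac{1}{2} \right)}, giving the rapidity magnitude (cosh is even); the bivector part supplies orientation, its quotient by sinh of the rapidity is the plane, and L = rapidity * plane — unique in that plane, since flipping both signs leaves L unchanged.
Concretely: cosh(rapidity) = \cosh{\left(\frac{1}{2} \right)} gives rapidity = ±\frac{1}{2}, and since rapidity/sinh(rapidity) is even the sign is immaterial: L = (rapidity/sinh(rapidity)) * <R>_2 = (\frac{1}{2 \sinh{\left(\frac{1}{2} \right)}}) * <R>_2.
Answer: - \frac{96}{409} e_{14} + \frac{204}{409} e_{15} + \frac{64}{2045} e_{24} - \frac{136}{2045} e_{25} - \frac{192}{2045} e_{34} + \frac{408}{2045} e_{35} + \frac{121}{818} e_{45}


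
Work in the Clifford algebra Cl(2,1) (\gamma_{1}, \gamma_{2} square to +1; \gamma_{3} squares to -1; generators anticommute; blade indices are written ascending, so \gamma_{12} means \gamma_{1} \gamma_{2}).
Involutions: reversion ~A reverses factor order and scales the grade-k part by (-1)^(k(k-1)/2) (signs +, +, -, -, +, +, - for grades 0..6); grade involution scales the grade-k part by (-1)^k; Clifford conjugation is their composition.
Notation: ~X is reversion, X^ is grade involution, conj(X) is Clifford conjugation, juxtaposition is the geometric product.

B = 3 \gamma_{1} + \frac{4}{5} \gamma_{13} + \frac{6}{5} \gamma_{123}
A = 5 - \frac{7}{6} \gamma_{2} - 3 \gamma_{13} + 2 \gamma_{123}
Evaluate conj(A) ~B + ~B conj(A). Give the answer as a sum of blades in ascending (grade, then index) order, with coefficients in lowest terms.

first term: -\frac{24}{5} + 15 \gamma_{1} + \frac{26}{5} \gamma_{2} - 9 \gamma_{3} - \frac{7}{2} \gamma_{12} - \frac{13}{5} \gamma_{13} + 6 \gamma_{23} - \frac{76}{15} \gamma_{123}
second term: -\frac{24}{5} + 15 \gamma_{1} + \frac{26}{5} \gamma_{2} + 9 \gamma_{3} + \frac{7}{2} \gamma_{12} - \frac{13}{5} \gamma_{13} + 6 \gamma_{23} - \frac{76}{15} \gamma_{123}
Answer: -\frac{48}{5} + 30 \gamma_{1} + \frac{52}{5} \gamma_{2} - \frac{26}{5} \gamma_{13} + 12 \gamma_{23} - \frac{152}{15} \gamma_{123}


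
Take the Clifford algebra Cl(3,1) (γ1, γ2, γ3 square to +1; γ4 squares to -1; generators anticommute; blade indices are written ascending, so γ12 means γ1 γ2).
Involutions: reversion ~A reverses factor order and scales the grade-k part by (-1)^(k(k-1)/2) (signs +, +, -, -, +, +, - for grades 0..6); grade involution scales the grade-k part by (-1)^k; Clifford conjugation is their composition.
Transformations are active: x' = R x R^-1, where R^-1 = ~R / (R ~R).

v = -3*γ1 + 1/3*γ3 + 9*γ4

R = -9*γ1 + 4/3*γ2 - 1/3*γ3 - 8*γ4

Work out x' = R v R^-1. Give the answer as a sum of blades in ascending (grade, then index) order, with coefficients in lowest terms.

~R = -9*γ1 + 4/3*γ2 - 1/3*γ3 - 8*γ4, and R ~R = 170/9, so R^-1 = ~R / (170/9).
R v = 890/9 + 4*γ12 - 4*γ13 - 105*γ14 + 4/9*γ23 + 12*γ24 - 1/3*γ34
Answer: -1551/17*γ1 + 712/51*γ2 - 65/17*γ3 - 1577/17*γ4
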